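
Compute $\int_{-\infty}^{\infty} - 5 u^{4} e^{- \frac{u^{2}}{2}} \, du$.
$- 15 \sqrt{2} \sqrt{\pi}$

Start from the elementary integral
$$J(a) = \int_{-\infty}^{\infty} - 5 e^{- a u^{2}} \, du = - \frac{5 \sqrt{\pi}}{\sqrt{a}}.$$

Differentiating under the integral sign brings down a factor of $(-u^2)$:
$$\frac{dJ}{da} = \int_{-\infty}^{\infty} 5 u^{2} e^{- a u^{2}} \, du = \frac{5 \sqrt{\pi}}{2 a^{\frac{3}{2}}}.$$

Repeating twice in total — each differentiation brings down another $(-u^2)$ — gives
$$\frac{d^{2}J}{da^{2}} = \int_{-\infty}^{\infty} - 5 u^{4} e^{- a u^{2}} \, du = - \frac{15 \sqrt{\pi}}{4 a^{\frac{5}{2}}},$$
and the integrand here is exactly the target integrand, so $I = - \frac{15 \sqrt{\pi}}{4 a^{\frac{5}{2}}}$.

Setting $a = \frac{1}{2}$:
$$I = - 15 \sqrt{2} \sqrt{\pi}.$$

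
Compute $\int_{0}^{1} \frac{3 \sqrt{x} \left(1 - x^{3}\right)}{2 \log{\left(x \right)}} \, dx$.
$- \frac{3 \log{\left(3 \right)}}{2}$

Replace the exponent $\frac{7}{2}$ by a parameter $a$: let $I(a) = \int_{0}^{1} \frac{3 \left(\sqrt{x} - x^{a}\right)}{2 \log{\left(x \right)}} \, dx$.

Since $\dfrac{\partial}{\partial a}\,x^{a} = x^{a} \ln x$, the $\ln x$ in the denominator cancels and
$$\frac{dI}{da} = \int_{0}^{1} - \frac{3}{2} x^{a} \, dx = - \frac{3}{2} \left[\frac{x^{a+1}}{a+1}\right]_0^1 = - \frac{3}{2 a + 2}.$$

Integrating with respect to $a$ gives $I(a) = - \log{\left(\frac{2 \sqrt{6} \left(a + 1\right)^{\frac{3}{2}}}{9} \right)} + C$.

At $a = \frac{1}{2}$ the integrand is identically $0$, so $I(\frac{1}{2}) = 0$. The closed form gives $0$, hence $C = 0$.

Setting $a = \frac{7}{2}$:
$$I = - \frac{3 \log{\left(3 \right)}}{2}.$$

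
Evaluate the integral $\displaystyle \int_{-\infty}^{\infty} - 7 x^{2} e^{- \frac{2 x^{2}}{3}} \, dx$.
$- \frac{21 \sqrt{6} \sqrt{\pi}}{8}$

Begin with the known integral
$$J(a) = \int_{-\infty}^{\infty} - 7 e^{- a x^{2}} \, dx = - \frac{7 \sqrt{\pi}}{\sqrt{a}}.$$

Differentiating under the integral sign brings down a factor of $(-x^2)$:
$$\frac{dJ}{da} = \int_{-\infty}^{\infty} 7 x^{2} e^{- a x^{2}} \, dx = \frac{7 \sqrt{\pi}}{2 a^{\frac{3}{2}}}.$$

The integral on the left is $-I$, so $I = - \frac{7 \sqrt{\pi}}{2 a^{\frac{3}{2}}}$.

Setting $a = \frac{2}{3}$:
$$I = - \frac{21 \sqrt{6} \sqrt{\pi}}{8}.$$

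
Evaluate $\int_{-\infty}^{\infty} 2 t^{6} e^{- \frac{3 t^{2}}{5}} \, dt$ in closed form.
$\frac{625 \sqrt{15} \sqrt{\pi}}{108}$

Begin with the known integral
$$J(a) = \int_{-\infty}^{\infty} 2 e^{- a t^{2}} \, dt = \frac{2 \sqrt{\pi}}{\sqrt{a}}.$$

Differentiating under the integral sign brings down a factor of $(-t^2)$:
$$\frac{dJ}{da} = \int_{-\infty}^{\infty} - 2 t^{2} e^{- a t^{2}} \, dt = - \frac{\sqrt{\pi}}{a^{\frac{3}{2}}}.$$

Repeating $3$ times in total — each differentiation brings down another $(-t^2)$ — gives
$$\frac{d^{3}J}{da^{3}} = \int_{-\infty}^{\infty} - 2 t^{6} e^{- a t^{2}} \, dt = - \frac{15 \sqrt{\pi}}{4 a^{\frac{7}{2}}},$$
and the integrand here is $(-1)^{3}$ times the target integrand, so $I = (-1)^{3}\,\frac{d^{3}J}{da^{3}} = \frac{15 \sqrt{\pi}}{4 a^{\frac{7}{2}}}$.

Setting $a = \frac{3}{5}$:
$$I = \frac{625 \sqrt{15} \sqrt{\pi}}{108}.$$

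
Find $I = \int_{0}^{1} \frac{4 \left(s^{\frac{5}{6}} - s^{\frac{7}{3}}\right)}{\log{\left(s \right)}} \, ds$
$\log{\left(\frac{14641}{160000} \right)}$

Consider the one-parameter family: let $I(a) = \int_{0}^{1} \frac{4 \left(- s^{\frac{7}{3}} + s^{a}\right)}{\log{\left(s \right)}} \, ds$.

Since $\dfrac{\partial}{\partial a}\,s^{a} = s^{a} \ln s$, the $\ln s$ in the denominator cancels and
$$\frac{dI}{da} = \int_{0}^{1} 4 s^{a} \, ds = 4 \left[\frac{s^{a+1}}{a+1}\right]_0^1 = \frac{4}{a + 1}.$$

Integrating with respect to $a$ gives $I(a) = \log{\left(\frac{81 \left(a + 1\right)^{4}}{10000} \right)} + C$.

At $a = \frac{7}{3}$ the integrand is identically $0$, so $I(\frac{7}{3}) = 0$. The closed form gives $0$, hence $C = 0$.

Setting $a = \frac{5}{6}$:
$$I = \log{\left(\frac{14641}{160000} \right)}.$$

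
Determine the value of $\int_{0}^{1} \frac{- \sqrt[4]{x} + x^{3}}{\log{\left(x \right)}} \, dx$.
$\log{\left(\frac{16}{5} \right)}$

Consider the one-parameter family: let $I(a) = \int_{0}^{1} \frac{- \sqrt[4]{x} + x^{a}}{\log{\left(x \right)}} \, dx$.

Since $\dfrac{\partial}{\partial a}\,x^{a} = x^{a} \ln x$, the $\ln x$ in the denominator cancels and
$$\frac{dI}{da} = \int_{0}^{1} x^{a} \, dx = \left[\frac{x^{a+1}}{a+1}\right]_0^1 = \frac{1}{a + 1}.$$

Integrating with respect to $a$ gives $I(a) = \log{\left(\frac{4 a}{5} + \frac{4}{5} \right)} + C$.

At $a = \frac{1}{4}$ the integrand is identically $0$, so $I(\frac{1}{4}) = 0$. The closed form gives $0$, hence $C = 0$.

Setting $a = 3$:
$$I = \log{\left(\frac{16}{5} \right)}.$$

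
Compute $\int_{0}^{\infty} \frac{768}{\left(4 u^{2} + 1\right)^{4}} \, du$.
$60 \pi$

Begin with the known result
$$J(a) = \int_{0}^{\infty} \frac{3}{a^{2} + u^{2}} \, du = \frac{3 \pi}{2 a}.$$

Differentiating under the integral sign with respect to $a$,
$$\frac{dJ}{da} = \int_{0}^{\infty} - \frac{6 a}{\left(a^{2} + u^{2}\right)^{2}} \, du = - \frac{3 \pi}{2 a^{2}},$$
so $\int_{0}^{\infty} \frac{3}{\left(a^{2} + u^{2}\right)^{2}} \, du = \frac{3 \pi}{4 a^{3}}$.

Repeating — each differentiation of $1/(u^2+a^2)^j$ produces $-2ja/(u^2+a^2)^{j+1}$ — and dividing through by $-2ja$ at each step yields, after $3$ differentiations in total,
$$\int_{0}^{\infty} \frac{3}{\left(a^{2} + u^{2}\right)^{4}} \, du = \frac{15 \pi}{32 a^{7}}.$$

Setting $a = \frac{1}{2}$:
$$I = 60 \pi.$$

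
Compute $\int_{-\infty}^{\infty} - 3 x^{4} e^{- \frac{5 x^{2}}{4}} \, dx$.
$- \frac{72 \sqrt{5} \sqrt{\pi}}{125}$

Consider the simpler parametrised integral
$$J(a) = \int_{-\infty}^{\infty} - 3 e^{- a x^{2}} \, dx = - \frac{3 \sqrt{\pi}}{\sqrt{a}}.$$

Differentiating under the integral sign brings down a factor of $(-x^2)$:
$$\frac{dJ}{da} = \int_{-\infty}^{\infty} 3 x^{2} e^{- a x^{2}} \, dx = \frac{3 \sqrt{\pi}}{2 a^{\frac{3}{2}}}.$$

Repeating twice in total — each differentiation brings down another $(-x^2)$ — gives
$$\frac{d^{2}J}{da^{2}} = \int_{-\infty}^{\infty} - 3 x^{4} e^{- a x^{2}} \, dx = - \frac{9 \sqrt{\pi}}{4 a^{\frac{5}{2}}},$$
and the integrand here is exactly the target integrand, so $I = - \frac{9 \sqrt{\pi}}{4 a^{\frac{5}{2}}}$.

Setting $a = \frac{5}{4}$:
$$I = - \frac{72 \sqrt{5} \sqrt{\pi}}{125}.$$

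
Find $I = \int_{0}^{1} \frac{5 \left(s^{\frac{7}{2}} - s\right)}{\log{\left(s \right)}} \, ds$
$- \log{\left(\frac{1024}{59049} \right)}$

Consider the one-parameter family: let $I(a) = \int_{0}^{1} \frac{5 \left(s^{\frac{7}{2}} - s^{a}\right)}{\log{\left(s \right)}} \, ds$.

Since $\dfrac{\partial}{\partial a}\,s^{a} = s^{a} \ln s$, the $\ln s$ in the denominator cancels and
$$\frac{dI}{da} = \int_{0}^{1} -5 s^{a} \, ds = -5 \left[\frac{s^{a+1}}{a+1}\right]_0^1 = - \frac{5}{a + 1}.$$

Integrating with respect to $a$ gives $I(a) = - \log{\left(\frac{32 \left(a + 1\right)^{5}}{59049} \right)} + C$.

At $a = \frac{7}{2}$ the integrand is identically $0$, so $I(\frac{7}{2}) = 0$. The closed form gives $0$, hence $C = 0$.

Setting $a = 1$:
$$I = - \log{\left(\frac{1024}{59049} \right)}.$$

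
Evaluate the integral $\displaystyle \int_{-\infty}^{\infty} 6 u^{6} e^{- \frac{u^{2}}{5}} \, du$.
$\frac{5625 \sqrt{5} \sqrt{\pi}}{4}$

Start from the elementary integral
$$J(a) = \int_{-\infty}^{\infty} 6 e^{- a u^{2}} \, du = \frac{6 \sqrt{\pi}}{\sqrt{a}}.$$

Differentiating under the integral sign brings down a factor of $(-u^2)$:
$$\frac{dJ}{da} = \int_{-\infty}^{\infty} - 6 u^{2} e^{- a u^{2}} \, du = - \frac{3 \sqrt{\pi}}{a^{\frac{3}{2}}}.$$

Repeating $3$ times in total — each differentiation brings down another $(-u^2)$ — gives
$$\frac{d^{3}J}{da^{3}} = \int_{-\infty}^{\infty} - 6 u^{6} e^{- a u^{2}} \, du = - \frac{45 \sqrt{\pi}}{4 a^{\frac{7}{2}}},$$
and the integrand here is $(-1)^{3}$ times the target integrand, so $I = (-1)^{3}\,\frac{d^{3}J}{da^{3}} = \frac{45 \sqrt{\pi}}{4 a^{\frac{7}{2}}}$.

Setting $a = \frac{1}{5}$:
$$I = \frac{5625 \sqrt{5} \sqrt{\pi}}{4}.$$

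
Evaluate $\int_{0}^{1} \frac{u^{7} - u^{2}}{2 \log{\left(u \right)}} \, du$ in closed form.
$- \frac{\log{\left(3 \right)}}{2} + \frac{3 \log{\left(2 \right)}}{2}$

Replace the exponent $2$ by a parameter $a$: let $I(a) = \int_{0}^{1} \frac{u^{7} - u^{a}}{2 \log{\left(u \right)}} \, du$.

Since $\dfrac{\partial}{\partial a}\,u^{a} = u^{a} \ln u$, the $\ln u$ in the denominator cancels and
$$\frac{dI}{da} = \int_{0}^{1} - \frac{1}{2} u^{a} \, du = - \frac{1}{2} \left[\frac{u^{a+1}}{a+1}\right]_0^1 = - \frac{1}{2 a + 2}.$$

Integrating with respect to $a$ gives $I(a) = - \frac{\log{\left(a + 1 \right)}}{2} + \frac{3 \log{\left(2 \right)}}{2} + C$.

At $a = 7$ the integrand is identically $0$, so $I(7) = 0$. The closed form gives $0$, hence $C = 0$.

Setting $a = 2$:
$$I = - \frac{\log{\left(3 \right)}}{2} + \frac{3 \log{\left(2 \right)}}{2}.$$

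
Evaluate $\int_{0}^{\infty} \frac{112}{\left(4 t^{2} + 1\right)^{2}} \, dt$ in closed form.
$14 \pi$

Begin with the known result
$$J(a) = \int_{0}^{\infty} \frac{7}{a^{2} + t^{2}} \, dt = \frac{7 \pi}{2 a}.$$

Differentiating under the integral sign with respect to $a$,
$$\frac{dJ}{da} = \int_{0}^{\infty} - \frac{14 a}{\left(a^{2} + t^{2}\right)^{2}} \, dt = - \frac{7 \pi}{2 a^{2}},$$
so $\int_{0}^{\infty} \frac{7}{\left(a^{2} + t^{2}\right)^{2}} \, dt = \frac{7 \pi}{4 a^{3}}$.

Setting $a = \frac{1}{2}$:
$$I = 14 \pi.$$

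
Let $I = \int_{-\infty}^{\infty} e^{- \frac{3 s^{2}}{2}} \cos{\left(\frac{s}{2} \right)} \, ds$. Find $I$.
$\frac{\sqrt{6} \sqrt{\pi}}{3 e^{\frac{1}{24}}}$

Treat the cosine frequency as a parameter and define $I(b) = \int_{-\infty}^{\infty} e^{- \frac{3 s^{2}}{2}} \cos{\left(b s \right)} \, ds$.

Differentiating under the integral sign,
$$I'(b) = \int_{-\infty}^{\infty} - s e^{- \frac{3 s^{2}}{2}} \sin{\left(b s \right)} \, ds.$$

Integrate $\int_{-\infty}^{\infty} s \sin(b s)\, e^{- \frac{3 s^{2}}{2}}\, ds$ by parts with $u = \sin(b s)$ and $dv = s\, e^{- \frac{3 s^{2}}{2}}\, ds$, giving $v = - \frac{e^{- \frac{3 s^{2}}{2}}}{3}$. The boundary term vanishes and
$$\int_{-\infty}^{\infty} s \sin(b s)\, e^{- \frac{3 s^{2}}{2}}\, ds = \frac{b}{3} \int_{-\infty}^{\infty} \cos(b s)\, e^{- \frac{3 s^{2}}{2}}\, ds,$$
so $I'(b) = - \frac{b}{3}\, I(b)$.

This is a separable first-order ODE; solving with the initial condition $I(0) = \int_{-\infty}^{\infty} e^{- \frac{3 s^{2}}{2}}\,ds = \frac{\sqrt{6} \sqrt{\pi}}{3}$ gives
$$I(b) = \frac{\sqrt{6} \sqrt{\pi} e^{- \frac{b^{2}}{6}}}{3}.$$

Setting $b = \frac{1}{2}$:
$$I = \frac{\sqrt{6} \sqrt{\pi}}{3 e^{\frac{1}{24}}}.$$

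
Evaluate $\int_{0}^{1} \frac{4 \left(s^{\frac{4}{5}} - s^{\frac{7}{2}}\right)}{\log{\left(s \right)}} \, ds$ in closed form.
$\log{\left(\frac{16}{625} \right)}$

Consider the one-parameter family: let $I(a) = \int_{0}^{1} \frac{4 \left(- s^{\frac{7}{2}} + s^{a}\right)}{\log{\left(s \right)}} \, ds$.

Since $\dfrac{\partial}{\partial a}\,s^{a} = s^{a} \ln s$, the $\ln s$ in the denominator cancels and
$$\frac{dI}{da} = \int_{0}^{1} 4 s^{a} \, ds = 4 \left[\frac{s^{a+1}}{a+1}\right]_0^1 = \frac{4}{a + 1}.$$

Integrating with respect to $a$ gives $I(a) = \log{\left(\frac{16 \left(a + 1\right)^{4}}{6561} \right)} + C$.

At $a = \frac{7}{2}$ the integrand is identically $0$, so $I(\frac{7}{2}) = 0$. The closed form gives $0$, hence $C = 0$.

Setting $a = \frac{4}{5}$:
$$I = \log{\left(\frac{16}{625} \right)}.$$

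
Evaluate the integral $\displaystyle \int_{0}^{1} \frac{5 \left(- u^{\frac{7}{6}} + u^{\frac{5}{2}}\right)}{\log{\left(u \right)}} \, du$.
$- \log{\left(\frac{371293}{4084101} \right)}$

Consider the one-parameter family: let $I(a) = \int_{0}^{1} \frac{5 \left(u^{\frac{5}{2}} - u^{a}\right)}{\log{\left(u \right)}} \, du$.

Since $\dfrac{\partial}{\partial a}\,u^{a} = u^{a} \ln u$, the $\ln u$ in the denominator cancels and
$$\frac{dI}{da} = \int_{0}^{1} -5 u^{a} \, du = -5 \left[\frac{u^{a+1}}{a+1}\right]_0^1 = - \frac{5}{a + 1}.$$

Integrating with respect to $a$ gives $I(a) = - \log{\left(\frac{32 \left(a + 1\right)^{5}}{16807} \right)} + C$.

At $a = \frac{5}{2}$ the integrand is identically $0$, so $I(\frac{5}{2}) = 0$. The closed form gives $0$, hence $C = 0$.

Setting $a = \frac{7}{6}$:
$$I = - \log{\left(\frac{371293}{4084101} \right)}.$$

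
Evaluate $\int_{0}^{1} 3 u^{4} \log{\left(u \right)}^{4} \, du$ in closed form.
$\frac{72}{3125}$

Consider the simpler parametrised integral
$$J(a) = \int_{0}^{1} 3 u^{a} \, du = \frac{3}{a + 1}.$$

Differentiating under the integral sign brings down a factor of $\ln u$:
$$\frac{dJ}{da} = \int_{0}^{1} 3 u^{a} \log{\left(u \right)} \, du = - \frac{3}{\left(a + 1\right)^{2}}.$$

Repeating $4$ times in total — each differentiation brings down another $\ln u$ — gives
$$\frac{d^{4}J}{da^{4}} = \int_{0}^{1} 3 u^{a} \log{\left(u \right)}^{4} \, du = \frac{72}{\left(a + 1\right)^{5}},$$
and the integrand here is exactly the target integrand, so $I = \frac{72}{\left(a + 1\right)^{5}}$.

Setting $a = 4$:
$$I = \frac{72}{3125}.$$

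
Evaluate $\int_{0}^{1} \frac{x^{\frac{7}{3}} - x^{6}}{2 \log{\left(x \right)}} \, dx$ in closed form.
$\log{\left(\frac{\sqrt{210}}{21} \right)}$

Introduce a parameter $a$ in the exponent: let $I(a) = \int_{0}^{1} \frac{x^{\frac{7}{3}} - x^{a}}{2 \log{\left(x \right)}} \, dx$.

Since $\dfrac{\partial}{\partial a}\,x^{a} = x^{a} \ln x$, the $\ln x$ in the denominator cancels and
$$\frac{dI}{da} = \int_{0}^{1} - \frac{1}{2} x^{a} \, dx = - \frac{1}{2} \left[\frac{x^{a+1}}{a+1}\right]_0^1 = - \frac{1}{2 a + 2}.$$

Integrating with respect to $a$ gives $I(a) = - \frac{\log{\left(a + 1 \right)}}{2} - \frac{\log{\left(3 \right)}}{2} + \frac{\log{\left(10 \right)}}{2} + C$.

At $a = \frac{7}{3}$ the integrand is identically $0$, so $I(\frac{7}{3}) = 0$. The closed form gives $0$, hence $C = 0$.

Setting $a = 6$:
$$I = \log{\left(\frac{\sqrt{210}}{21} \right)}.$$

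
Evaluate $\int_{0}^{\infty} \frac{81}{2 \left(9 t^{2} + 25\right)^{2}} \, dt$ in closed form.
$\frac{27 \pi}{1000}$

Start from the standard arctangent integral
$$J(a) = \int_{0}^{\infty} \frac{1}{2 \left(a^{2} + t^{2}\right)} \, dt = \frac{\pi}{4 a}.$$

Differentiating under the integral sign with respect to $a$,
$$\frac{dJ}{da} = \int_{0}^{\infty} - \frac{a}{\left(a^{2} + t^{2}\right)^{2}} \, dt = - \frac{\pi}{4 a^{2}},$$
so $\int_{0}^{\infty} \frac{1}{2 \left(a^{2} + t^{2}\right)^{2}} \, dt = \frac{\pi}{8 a^{3}}$.

Setting $a = \frac{5}{3}$:
$$I = \frac{27 \pi}{1000}.$$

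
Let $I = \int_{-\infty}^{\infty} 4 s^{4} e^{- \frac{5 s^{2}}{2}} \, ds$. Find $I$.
$\frac{12 \sqrt{10} \sqrt{\pi}}{125}$

Start from the elementary integral
$$J(a) = \int_{-\infty}^{\infty} 4 e^{- a s^{2}} \, ds = \frac{4 \sqrt{\pi}}{\sqrt{a}}.$$

Differentiating under the integral sign brings down a factor of $(-s^2)$:
$$\frac{dJ}{da} = \int_{-\infty}^{\infty} - 4 s^{2} e^{- a s^{2}} \, ds = - \frac{2 \sqrt{\pi}}{a^{\frac{3}{2}}}.$$

Repeating twice in total — each differentiation brings down another $(-s^2)$ — gives
$$\frac{d^{2}J}{da^{2}} = \int_{-\infty}^{\infty} 4 s^{4} e^{- a s^{2}} \, ds = \frac{3 \sqrt{\pi}}{a^{\frac{5}{2}}},$$
and the integrand here is exactly the target integrand, so $I = \frac{3 \sqrt{\pi}}{a^{\frac{5}{2}}}$.

Setting $a = \frac{5}{2}$:
$$I = \frac{12 \sqrt{10} \sqrt{\pi}}{125}.$$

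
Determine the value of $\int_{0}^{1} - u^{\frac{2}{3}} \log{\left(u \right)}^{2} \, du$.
$- \frac{54}{125}$

Begin with the known integral
$$J(a) = \int_{0}^{1} - u^{a} \, du = - \frac{1}{a + 1}.$$

Differentiating under the integral sign brings down a factor of $\ln u$:
$$\frac{dJ}{da} = \int_{0}^{1} - u^{a} \log{\left(u \right)} \, du = \frac{1}{\left(a + 1\right)^{2}}.$$

Repeating twice in total — each differentiation brings down another $\ln u$ — gives
$$\frac{d^{2}J}{da^{2}} = \int_{0}^{1} - u^{a} \log{\left(u \right)}^{2} \, du = - \frac{2}{\left(a + 1\right)^{3}},$$
and the integrand here is exactly the target integrand, so $I = - \frac{2}{\left(a + 1\right)^{3}}$.

Setting $a = \frac{2}{3}$:
$$I = - \frac{54}{125}.$$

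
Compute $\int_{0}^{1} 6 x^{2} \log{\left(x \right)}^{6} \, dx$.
$\frac{160}{81}$

Start from the elementary integral
$$J(a) = \int_{0}^{1} 6 x^{a} \, dx = \frac{6}{a + 1}.$$

Differentiating under the integral sign brings down a factor of $\ln x$:
$$\frac{dJ}{da} = \int_{0}^{1} 6 x^{a} \log{\left(x \right)} \, dx = - \frac{6}{\left(a + 1\right)^{2}}.$$

Repeating $6$ times in total — each differentiation brings down another $\ln x$ — gives
$$\frac{d^{6}J}{da^{6}} = \int_{0}^{1} 6 x^{a} \log{\left(x \right)}^{6} \, dx = \frac{4320}{\left(a + 1\right)^{7}},$$
and the integrand here is exactly the target integrand, so $I = \frac{4320}{\left(a + 1\right)^{7}}$.

Setting $a = 2$:
$$I = \frac{160}{81}.$$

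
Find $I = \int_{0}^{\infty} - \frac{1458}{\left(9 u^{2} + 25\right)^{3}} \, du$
$- \frac{729 \pi}{25000}$

Start from the standard arctangent integral
$$J(a) = \int_{0}^{\infty} - \frac{2}{a^{2} + u^{2}} \, du = - \frac{\pi}{a}.$$

Differentiating under the integral sign with respect to $a$,
$$\frac{dJ}{da} = \int_{0}^{\infty} \frac{4 a}{\left(a^{2} + u^{2}\right)^{2}} \, du = \frac{\pi}{a^{2}},$$
so $\int_{0}^{\infty} - \frac{2}{\left(a^{2} + u^{2}\right)^{2}} \, du = - \frac{\pi}{2 a^{3}}$.

Repeating — each differentiation of $1/(u^2+a^2)^j$ produces $-2ja/(u^2+a^2)^{j+1}$ — and dividing through by $-2ja$ at each step yields, after $2$ differentiations in total,
$$\int_{0}^{\infty} - \frac{2}{\left(a^{2} + u^{2}\right)^{3}} \, du = - \frac{3 \pi}{8 a^{5}}.$$

Setting $a = \frac{5}{3}$:
$$I = - \frac{729 \pi}{25000}.$$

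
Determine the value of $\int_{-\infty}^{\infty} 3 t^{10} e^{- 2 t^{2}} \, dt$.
$\frac{2835 \sqrt{2} \sqrt{\pi}}{2048}$

Consider the simpler parametrised integral
$$J(a) = \int_{-\infty}^{\infty} 3 e^{- a t^{2}} \, dt = \frac{3 \sqrt{\pi}}{\sqrt{a}}.$$

Differentiating under the integral sign brings down a factor of $(-t^2)$:
$$\frac{dJ}{da} = \int_{-\infty}^{\infty} - 3 t^{2} e^{- a t^{2}} \, dt = - \frac{3 \sqrt{\pi}}{2 a^{\frac{3}{2}}}.$$

Repeating $5$ times in total — each differentiation brings down another $(-t^2)$ — gives
$$\frac{d^{5}J}{da^{5}} = \int_{-\infty}^{\infty} - 3 t^{10} e^{- a t^{2}} \, dt = - \frac{2835 \sqrt{\pi}}{32 a^{\frac{11}{2}}},$$
and the integrand here is $(-1)^{5}$ times the target integrand, so $I = (-1)^{5}\,\frac{d^{5}J}{da^{5}} = \frac{2835 \sqrt{\pi}}{32 a^{\frac{11}{2}}}$.

Setting $a = 2$:
$$I = \frac{2835 \sqrt{2} \sqrt{\pi}}{2048}.$$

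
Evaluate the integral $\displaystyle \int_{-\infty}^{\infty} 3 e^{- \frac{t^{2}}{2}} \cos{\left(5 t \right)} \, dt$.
$\frac{3 \sqrt{2} \sqrt{\pi}}{e^{\frac{25}{2}}}$

Treat the cosine frequency as a parameter and define $I(b) = \int_{-\infty}^{\infty} 3 e^{- \frac{t^{2}}{2}} \cos{\left(b t \right)} \, dt$.

Differentiating under the integral sign,
$$I'(b) = \int_{-\infty}^{\infty} - 3 t e^{- \frac{t^{2}}{2}} \sin{\left(b t \right)} \, dt.$$

Integrate $\int_{-\infty}^{\infty} t \sin(b t)\, e^{- \frac{t^{2}}{2}}\, dt$ by parts with $u = \sin(b t)$ and $dv = t\, e^{- \frac{t^{2}}{2}}\, dt$, giving $v = - e^{- \frac{t^{2}}{2}}$. The boundary term vanishes and
$$\int_{-\infty}^{\infty} t \sin(b t)\, e^{- \frac{t^{2}}{2}}\, dt = b \int_{-\infty}^{\infty} \cos(b t)\, e^{- \frac{t^{2}}{2}}\, dt,$$
so $I'(b) = - b\, I(b)$.

This is a separable first-order ODE; solving with the initial condition $I(0) = \int_{-\infty}^{\infty} 3 e^{- \frac{t^{2}}{2}}\,dt = 3 \sqrt{2} \sqrt{\pi}$ gives
$$I(b) = 3 \sqrt{2} \sqrt{\pi} e^{- \frac{b^{2}}{2}}.$$

Setting $b = 5$:
$$I = \frac{3 \sqrt{2} \sqrt{\pi}}{e^{\frac{25}{2}}}.$$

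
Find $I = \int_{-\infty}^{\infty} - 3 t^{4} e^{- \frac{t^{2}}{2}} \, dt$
$- 9 \sqrt{2} \sqrt{\pi}$

Start from the elementary integral
$$J(a) = \int_{-\infty}^{\infty} - 3 e^{- a t^{2}} \, dt = - \frac{3 \sqrt{\pi}}{\sqrt{a}}.$$

Differentiating under the integral sign brings down a factor of $(-t^2)$:
$$\frac{dJ}{da} = \int_{-\infty}^{\infty} 3 t^{2} e^{- a t^{2}} \, dt = \frac{3 \sqrt{\pi}}{2 a^{\frac{3}{2}}}.$$

Repeating twice in total — each differentiation brings down another $(-t^2)$ — gives
$$\frac{d^{2}J}{da^{2}} = \int_{-\infty}^{\infty} - 3 t^{4} e^{- a t^{2}} \, dt = - \frac{9 \sqrt{\pi}}{4 a^{\frac{5}{2}}},$$
and the integrand here is exactly the target integrand, so $I = - \frac{9 \sqrt{\pi}}{4 a^{\frac{5}{2}}}$.

Setting $a = \frac{1}{2}$:
$$I = - 9 \sqrt{2} \sqrt{\pi}.$$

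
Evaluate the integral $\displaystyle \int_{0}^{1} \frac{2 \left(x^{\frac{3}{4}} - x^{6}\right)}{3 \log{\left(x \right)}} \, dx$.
$- \frac{4 \log{\left(2 \right)}}{3}$

Introduce a parameter $a$ in the exponent: let $I(a) = \int_{0}^{1} \frac{2 \left(x^{\frac{3}{4}} - x^{a}\right)}{3 \log{\left(x \right)}} \, dx$.

Since $\dfrac{\partial}{\partial a}\,x^{a} = x^{a} \ln x$, the $\ln x$ in the denominator cancels and
$$\frac{dI}{da} = \int_{0}^{1} - \frac{2}{3} x^{a} \, dx = - \frac{2}{3} \left[\frac{x^{a+1}}{a+1}\right]_0^1 = - \frac{2}{3 a + 3}.$$

Integrating with respect to $a$ gives $I(a) = - \log{\left(\frac{2 \sqrt[3]{14} \left(a + 1\right)^{\frac{2}{3}}}{7} \right)} + C$.

At $a = \frac{3}{4}$ the integrand is identically $0$, so $I(\frac{3}{4}) = 0$. The closed form gives $0$, hence $C = 0$.

Setting $a = 6$:
$$I = - \frac{4 \log{\left(2 \right)}}{3}.$$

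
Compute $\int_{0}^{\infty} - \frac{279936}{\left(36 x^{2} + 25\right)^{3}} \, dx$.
$- \frac{8748 \pi}{3125}$

Recall the elementary integral
$$J(a) = \int_{0}^{\infty} - \frac{6}{a^{2} + x^{2}} \, dx = - \frac{3 \pi}{a}.$$

Differentiating under the integral sign with respect to $a$,
$$\frac{dJ}{da} = \int_{0}^{\infty} \frac{12 a}{\left(a^{2} + x^{2}\right)^{2}} \, dx = \frac{3 \pi}{a^{2}},$$
so $\int_{0}^{\infty} - \frac{6}{\left(a^{2} + x^{2}\right)^{2}} \, dx = - \frac{3 \pi}{2 a^{3}}$.

Repeating — each differentiation of $1/(x^2+a^2)^j$ produces $-2ja/(x^2+a^2)^{j+1}$ — and dividing through by $-2ja$ at each step yields, after $2$ differentiations in total,
$$\int_{0}^{\infty} - \frac{6}{\left(a^{2} + x^{2}\right)^{3}} \, dx = - \frac{9 \pi}{8 a^{5}}.$$

Setting $a = \frac{5}{6}$:
$$I = - \frac{8748 \pi}{3125}.$$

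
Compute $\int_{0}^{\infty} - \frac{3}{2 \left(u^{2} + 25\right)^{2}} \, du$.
$- \frac{3 \pi}{1000}$

Begin with the known result
$$J(a) = \int_{0}^{\infty} - \frac{3}{2 \left(a^{2} + u^{2}\right)} \, du = - \frac{3 \pi}{4 a}.$$

Differentiating under the integral sign with respect to $a$,
$$\frac{dJ}{da} = \int_{0}^{\infty} \frac{3 a}{\left(a^{2} + u^{2}\right)^{2}} \, du = \frac{3 \pi}{4 a^{2}},$$
so $\int_{0}^{\infty} - \frac{3}{2 \left(a^{2} + u^{2}\right)^{2}} \, du = - \frac{3 \pi}{8 a^{3}}$.

Setting $a = 5$:
$$I = - \frac{3 \pi}{1000}.$$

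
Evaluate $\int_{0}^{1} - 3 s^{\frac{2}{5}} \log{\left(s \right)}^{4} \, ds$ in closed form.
$- \frac{225000}{16807}$

Start from the elementary integral
$$J(a) = \int_{0}^{1} - 3 s^{a} \, ds = - \frac{3}{a + 1}.$$

Differentiating under the integral sign brings down a factor of $\ln s$:
$$\frac{dJ}{da} = \int_{0}^{1} - 3 s^{a} \log{\left(s \right)} \, ds = \frac{3}{\left(a + 1\right)^{2}}.$$

Repeating $4$ times in total — each differentiation brings down another $\ln s$ — gives
$$\frac{d^{4}J}{da^{4}} = \int_{0}^{1} - 3 s^{a} \log{\left(s \right)}^{4} \, ds = - \frac{72}{\left(a + 1\right)^{5}},$$
and the integrand here is exactly the target integrand, so $I = - \frac{72}{\left(a + 1\right)^{5}}$.

Setting $a = \frac{2}{5}$:
$$I = - \frac{225000}{16807}.$$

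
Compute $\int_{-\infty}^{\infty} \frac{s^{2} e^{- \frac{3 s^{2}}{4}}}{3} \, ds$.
$\frac{4 \sqrt{3} \sqrt{\pi}}{27}$

Begin with the known integral
$$J(a) = \int_{-\infty}^{\infty} \frac{e^{- a s^{2}}}{3} \, ds = \frac{\sqrt{\pi}}{3 \sqrt{a}}.$$

Differentiating under the integral sign brings down a factor of $(-s^2)$:
$$\frac{dJ}{da} = \int_{-\infty}^{\infty} - \frac{s^{2} e^{- a s^{2}}}{3} \, ds = - \frac{\sqrt{\pi}}{6 a^{\frac{3}{2}}}.$$

The integral on the left is $-I$, so $I = \frac{\sqrt{\pi}}{6 a^{\frac{3}{2}}}$.

Setting $a = \frac{3}{4}$:
$$I = \frac{4 \sqrt{3} \sqrt{\pi}}{27}.$$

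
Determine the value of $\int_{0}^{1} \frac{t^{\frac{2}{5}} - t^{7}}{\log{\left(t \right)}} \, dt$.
$\log{\left(\frac{7}{40} \right)}$

Replace the exponent $\frac{2}{5}$ by a parameter $a$: let $I(a) = \int_{0}^{1} \frac{- t^{7} + t^{a}}{\log{\left(t \right)}} \, dt$.

Since $\dfrac{\partial}{\partial a}\,t^{a} = t^{a} \ln t$, the $\ln t$ in the denominator cancels and
$$\frac{dI}{da} = \int_{0}^{1} t^{a} \, dt = \left[\frac{t^{a+1}}{a+1}\right]_0^1 = \frac{1}{a + 1}.$$

Integrating with respect to $a$ gives $I(a) = \log{\left(\frac{a}{8} + \frac{1}{8} \right)} + C$.

At $a = 7$ the integrand is identically $0$, so $I(7) = 0$. The closed form gives $0$, hence $C = 0$.

Setting $a = \frac{2}{5}$:
$$I = \log{\left(\frac{7}{40} \right)}.$$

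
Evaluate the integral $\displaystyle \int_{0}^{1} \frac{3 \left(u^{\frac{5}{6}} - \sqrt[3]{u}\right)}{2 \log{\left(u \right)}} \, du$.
$- \log{\left(\frac{16 \sqrt{22}}{121} \right)}$

Consider the one-parameter family: let $I(a) = \int_{0}^{1} \frac{3 \left(u^{\frac{5}{6}} - u^{a}\right)}{2 \log{\left(u \right)}} \, du$.

Since $\dfrac{\partial}{\partial a}\,u^{a} = u^{a} \ln u$, the $\ln u$ in the denominator cancels and
$$\frac{dI}{da} = \int_{0}^{1} - \frac{3}{2} u^{a} \, du = - \frac{3}{2} \left[\frac{u^{a+1}}{a+1}\right]_0^1 = - \frac{3}{2 a + 2}.$$

Integrating with respect to $a$ gives $I(a) = - \log{\left(\frac{6 \sqrt{66} \left(a + 1\right)^{\frac{3}{2}}}{121} \right)} + C$.

At $a = \frac{5}{6}$ the integrand is identically $0$, so $I(\frac{5}{6}) = 0$. The closed form gives $0$, hence $C = 0$.

Setting $a = \frac{1}{3}$:
$$I = - \log{\left(\frac{16 \sqrt{22}}{121} \right)}.$$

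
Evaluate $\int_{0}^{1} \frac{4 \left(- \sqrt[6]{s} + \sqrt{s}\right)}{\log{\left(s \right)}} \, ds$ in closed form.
$- \log{\left(\frac{2401}{6561} \right)}$

Replace the exponent $\frac{1}{6}$ by a parameter $a$: let $I(a) = \int_{0}^{1} \frac{4 \left(\sqrt{s} - s^{a}\right)}{\log{\left(s \right)}} \, ds$.

Since $\dfrac{\partial}{\partial a}\,s^{a} = s^{a} \ln s$, the $\ln s$ in the denominator cancels and
$$\frac{dI}{da} = \int_{0}^{1} -4 s^{a} \, ds = -4 \left[\frac{s^{a+1}}{a+1}\right]_0^1 = - \frac{4}{a + 1}.$$

Integrating with respect to $a$ gives $I(a) = - \log{\left(\frac{16 \left(a + 1\right)^{4}}{81} \right)} + C$.

At $a = \frac{1}{2}$ the integrand is identically $0$, so $I(\frac{1}{2}) = 0$. The closed form gives $0$, hence $C = 0$.

Setting $a = \frac{1}{6}$:
$$I = - \log{\left(\frac{2401}{6561} \right)}.$$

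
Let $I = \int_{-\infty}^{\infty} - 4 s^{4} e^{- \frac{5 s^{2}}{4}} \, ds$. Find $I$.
$- \frac{96 \sqrt{5} \sqrt{\pi}}{125}$

Start from the elementary integral
$$J(a) = \int_{-\infty}^{\infty} - 4 e^{- a s^{2}} \, ds = - \frac{4 \sqrt{\pi}}{\sqrt{a}}.$$

Differentiating under the integral sign brings down a factor of $(-s^2)$:
$$\frac{dJ}{da} = \int_{-\infty}^{\infty} 4 s^{2} e^{- a s^{2}} \, ds = \frac{2 \sqrt{\pi}}{a^{\frac{3}{2}}}.$$

Repeating twice in total — each differentiation brings down another $(-s^2)$ — gives
$$\frac{d^{2}J}{da^{2}} = \int_{-\infty}^{\infty} - 4 s^{4} e^{- a s^{2}} \, ds = - \frac{3 \sqrt{\pi}}{a^{\frac{5}{2}}},$$
and the integrand here is exactly the target integrand, so $I = - \frac{3 \sqrt{\pi}}{a^{\frac{5}{2}}}$.

Setting $a = \frac{5}{4}$:
$$I = - \frac{96 \sqrt{5} \sqrt{\pi}}{125}.$$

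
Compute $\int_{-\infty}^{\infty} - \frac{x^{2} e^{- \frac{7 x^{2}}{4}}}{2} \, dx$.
$- \frac{2 \sqrt{7} \sqrt{\pi}}{49}$

Start from the elementary integral
$$J(a) = \int_{-\infty}^{\infty} - \frac{e^{- a x^{2}}}{2} \, dx = - \frac{\sqrt{\pi}}{2 \sqrt{a}}.$$

Differentiating under the integral sign brings down a factor of $(-x^2)$:
$$\frac{dJ}{da} = \int_{-\infty}^{\infty} \frac{x^{2} e^{- a x^{2}}}{2} \, dx = \frac{\sqrt{\pi}}{4 a^{\frac{3}{2}}}.$$

The integral on the left is $-I$, so $I = - \frac{\sqrt{\pi}}{4 a^{\frac{3}{2}}}$.

Setting $a = \frac{7}{4}$:
$$I = - \frac{2 \sqrt{7} \sqrt{\pi}}{49}.$$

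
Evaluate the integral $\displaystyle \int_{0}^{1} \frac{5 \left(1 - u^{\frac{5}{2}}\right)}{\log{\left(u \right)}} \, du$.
$- \log{\left(\frac{16807}{32} \right)}$

Replace the exponent $\frac{5}{2}$ by a parameter $a$: let $I(a) = \int_{0}^{1} \frac{5 \left(1 - u^{a}\right)}{\log{\left(u \right)}} \, du$.

Since $\dfrac{\partial}{\partial a}\,u^{a} = u^{a} \ln u$, the $\ln u$ in the denominator cancels and
$$\frac{dI}{da} = \int_{0}^{1} -5 u^{a} \, du = -5 \left[\frac{u^{a+1}}{a+1}\right]_0^1 = - \frac{5}{a + 1}.$$

Integrating with respect to $a$ gives $I(a) = - 5 \log{\left(a + 1 \right)} + C$.

At $a = 0$ the integrand is identically $0$, so $I(0) = 0$. The closed form gives $0$, hence $C = 0$.

Setting $a = \frac{5}{2}$:
$$I = - \log{\left(\frac{16807}{32} \right)}.$$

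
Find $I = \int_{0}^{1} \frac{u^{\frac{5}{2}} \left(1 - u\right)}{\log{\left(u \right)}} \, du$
$- \log{\left(\frac{9}{7} \right)}$

Consider the one-parameter family: let $I(a) = \int_{0}^{1} \frac{u^{\frac{5}{2}} - u^{a}}{\log{\left(u \right)}} \, du$.

Since $\dfrac{\partial}{\partial a}\,u^{a} = u^{a} \ln u$, the $\ln u$ in the denominator cancels and
$$\frac{dI}{da} = \int_{0}^{1} -1 u^{a} \, du = -1 \left[\frac{u^{a+1}}{a+1}\right]_0^1 = - \frac{1}{a + 1}.$$

Integrating with respect to $a$ gives $I(a) = - \log{\left(\frac{2 a}{7} + \frac{2}{7} \right)} + C$.

At $a = \frac{5}{2}$ the integrand is identically $0$, so $I(\frac{5}{2}) = 0$. The closed form gives $0$, hence $C = 0$.

Setting $a = \frac{7}{2}$:
$$I = - \log{\left(\frac{9}{7} \right)}.$$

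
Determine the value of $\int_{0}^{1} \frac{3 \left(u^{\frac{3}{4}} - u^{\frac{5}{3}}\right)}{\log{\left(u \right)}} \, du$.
$- \log{\left(\frac{32768}{9261} \right)}$

Replace the exponent $\frac{5}{3}$ by a parameter $a$: let $I(a) = \int_{0}^{1} \frac{3 \left(u^{\frac{3}{4}} - u^{a}\right)}{\log{\left(u \right)}} \, du$.

Since $\dfrac{\partial}{\partial a}\,u^{a} = u^{a} \ln u$, the $\ln u$ in the denominator cancels and
$$\frac{dI}{da} = \int_{0}^{1} -3 u^{a} \, du = -3 \left[\frac{u^{a+1}}{a+1}\right]_0^1 = - \frac{3}{a + 1}.$$

Integrating with respect to $a$ gives $I(a) = - \log{\left(\frac{64 \left(a + 1\right)^{3}}{343} \right)} + C$.

At $a = \frac{3}{4}$ the integrand is identically $0$, so $I(\frac{3}{4}) = 0$. The closed form gives $0$, hence $C = 0$.

Setting $a = \frac{5}{3}$:
$$I = - \log{\left(\frac{32768}{9261} \right)}.$$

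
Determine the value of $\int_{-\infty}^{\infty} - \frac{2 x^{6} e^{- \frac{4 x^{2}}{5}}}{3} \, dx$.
$- \frac{625 \sqrt{5} \sqrt{\pi}}{512}$

Begin with the known integral
$$J(a) = \int_{-\infty}^{\infty} - \frac{2 e^{- a x^{2}}}{3} \, dx = - \frac{2 \sqrt{\pi}}{3 \sqrt{a}}.$$

Differentiating under the integral sign brings down a factor of $(-x^2)$:
$$\frac{dJ}{da} = \int_{-\infty}^{\infty} \frac{2 x^{2} e^{- a x^{2}}}{3} \, dx = \frac{\sqrt{\pi}}{3 a^{\frac{3}{2}}}.$$

Repeating $3$ times in total — each differentiation brings down another $(-x^2)$ — gives
$$\frac{d^{3}J}{da^{3}} = \int_{-\infty}^{\infty} \frac{2 x^{6} e^{- a x^{2}}}{3} \, dx = \frac{5 \sqrt{\pi}}{4 a^{\frac{7}{2}}},$$
and the integrand here is $(-1)^{3}$ times the target integrand, so $I = (-1)^{3}\,\frac{d^{3}J}{da^{3}} = - \frac{5 \sqrt{\pi}}{4 a^{\frac{7}{2}}}$.

Setting $a = \frac{4}{5}$:
$$I = - \frac{625 \sqrt{5} \sqrt{\pi}}{512}.$$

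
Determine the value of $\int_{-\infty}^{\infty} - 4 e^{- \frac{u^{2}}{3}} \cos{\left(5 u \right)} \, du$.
$- \frac{4 \sqrt{3} \sqrt{\pi}}{e^{\frac{75}{4}}}$

Let $b$ denote the cosine frequency and define $I(b) = \int_{-\infty}^{\infty} - 4 e^{- \frac{u^{2}}{3}} \cos{\left(b u \right)} \, du$.

Differentiating under the integral sign,
$$I'(b) = \int_{-\infty}^{\infty} 4 u e^{- \frac{u^{2}}{3}} \sin{\left(b u \right)} \, du.$$

Integrate $\int_{-\infty}^{\infty} u \sin(b u)\, e^{- \frac{u^{2}}{3}}\, du$ by parts with $w = \sin(b u)$ and $dv = u\, e^{- \frac{u^{2}}{3}}\, du$, giving $v = - \frac{3 e^{- \frac{u^{2}}{3}}}{2}$. The boundary term vanishes and
$$\int_{-\infty}^{\infty} u \sin(b u)\, e^{- \frac{u^{2}}{3}}\, du = \frac{3 b}{2} \int_{-\infty}^{\infty} \cos(b u)\, e^{- \frac{u^{2}}{3}}\, du,$$
so $I'(b) = - \frac{3 b}{2}\, I(b)$.

This is a separable first-order ODE; solving with the initial condition $I(0) = \int_{-\infty}^{\infty} - 4 e^{- \frac{u^{2}}{3}}\,du = - 4 \sqrt{3} \sqrt{\pi}$ gives
$$I(b) = - 4 \sqrt{3} \sqrt{\pi} e^{- \frac{3 b^{2}}{4}}.$$

Setting $b = 5$:
$$I = - \frac{4 \sqrt{3} \sqrt{\pi}}{e^{\frac{75}{4}}}.$$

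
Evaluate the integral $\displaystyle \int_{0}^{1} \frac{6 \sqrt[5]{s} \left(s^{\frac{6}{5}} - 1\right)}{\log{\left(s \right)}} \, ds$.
$\log{\left(64 \right)}$

Replace the exponent $\frac{1}{5}$ by a parameter $a$: let $I(a) = \int_{0}^{1} \frac{6 \left(s^{\frac{7}{5}} - s^{a}\right)}{\log{\left(s \right)}} \, ds$.

Since $\dfrac{\partial}{\partial a}\,s^{a} = s^{a} \ln s$, the $\ln s$ in the denominator cancels and
$$\frac{dI}{da} = \int_{0}^{1} -6 s^{a} \, ds = -6 \left[\frac{s^{a+1}}{a+1}\right]_0^1 = - \frac{6}{a + 1}.$$

Integrating with respect to $a$ gives $I(a) = - \log{\left(\frac{15625 \left(a + 1\right)^{6}}{2985984} \right)} + C$.

At $a = \frac{7}{5}$ the integrand is identically $0$, so $I(\frac{7}{5}) = 0$. The closed form gives $0$, hence $C = 0$.

Setting $a = \frac{1}{5}$:
$$I = \log{\left(64 \right)}.$$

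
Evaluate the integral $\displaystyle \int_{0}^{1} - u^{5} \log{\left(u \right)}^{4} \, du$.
$- \frac{1}{324}$

Begin with the known integral
$$J(a) = \int_{0}^{1} - u^{a} \, du = - \frac{1}{a + 1}.$$

Differentiating under the integral sign brings down a factor of $\ln u$:
$$\frac{dJ}{da} = \int_{0}^{1} - u^{a} \log{\left(u \right)} \, du = \frac{1}{\left(a + 1\right)^{2}}.$$

Repeating $4$ times in total — each differentiation brings down another $\ln u$ — gives
$$\frac{d^{4}J}{da^{4}} = \int_{0}^{1} - u^{a} \log{\left(u \right)}^{4} \, du = - \frac{24}{\left(a + 1\right)^{5}},$$
and the integrand here is exactly the target integrand, so $I = - \frac{24}{\left(a + 1\right)^{5}}$.

Setting $a = 5$:
$$I = - \frac{1}{324}.$$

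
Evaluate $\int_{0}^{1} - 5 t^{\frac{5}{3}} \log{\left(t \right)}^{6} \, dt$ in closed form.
$- \frac{492075}{131072}$

Consider the simpler parametrised integral
$$J(a) = \int_{0}^{1} - 5 t^{a} \, dt = - \frac{5}{a + 1}.$$

Differentiating under the integral sign brings down a factor of $\ln t$:
$$\frac{dJ}{da} = \int_{0}^{1} - 5 t^{a} \log{\left(t \right)} \, dt = \frac{5}{\left(a + 1\right)^{2}}.$$

Repeating $6$ times in total — each differentiation brings down another $\ln t$ — gives
$$\frac{d^{6}J}{da^{6}} = \int_{0}^{1} - 5 t^{a} \log{\left(t \right)}^{6} \, dt = - \frac{3600}{\left(a + 1\right)^{7}},$$
and the integrand here is exactly the target integrand, so $I = - \frac{3600}{\left(a + 1\right)^{7}}$.

Setting $a = \frac{5}{3}$:
$$I = - \frac{492075}{131072}.$$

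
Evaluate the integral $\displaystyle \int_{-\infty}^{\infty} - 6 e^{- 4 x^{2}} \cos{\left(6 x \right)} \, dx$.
$- \frac{3 \sqrt{\pi}}{e^{\frac{9}{4}}}$

Let $b$ denote the cosine frequency and define $I(b) = \int_{-\infty}^{\infty} - 6 e^{- 4 x^{2}} \cos{\left(b x \right)} \, dx$.

Differentiating under the integral sign,
$$I'(b) = \int_{-\infty}^{\infty} 6 x e^{- 4 x^{2}} \sin{\left(b x \right)} \, dx.$$

Integrate $\int_{-\infty}^{\infty} x \sin(b x)\, e^{- 4 x^{2}}\, dx$ by parts with $u = \sin(b x)$ and $dv = x\, e^{- 4 x^{2}}\, dx$, giving $v = - \frac{e^{- 4 x^{2}}}{8}$. The boundary term vanishes and
$$\int_{-\infty}^{\infty} x \sin(b x)\, e^{- 4 x^{2}}\, dx = \frac{b}{8} \int_{-\infty}^{\infty} \cos(b x)\, e^{- 4 x^{2}}\, dx,$$
so $I'(b) = - \frac{b}{8}\, I(b)$.

This is a separable first-order ODE; solving with the initial condition $I(0) = \int_{-\infty}^{\infty} - 6 e^{- 4 x^{2}}\,dx = - 3 \sqrt{\pi}$ gives
$$I(b) = - 3 \sqrt{\pi} e^{- \frac{b^{2}}{16}}.$$

Setting $b = 6$:
$$I = - \frac{3 \sqrt{\pi}}{e^{\frac{9}{4}}}.$$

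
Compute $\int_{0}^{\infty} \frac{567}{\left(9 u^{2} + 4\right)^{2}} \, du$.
$\frac{189 \pi}{32}$

Recall the elementary integral
$$J(a) = \int_{0}^{\infty} \frac{7}{a^{2} + u^{2}} \, du = \frac{7 \pi}{2 a}.$$

Differentiating under the integral sign with respect to $a$,
$$\frac{dJ}{da} = \int_{0}^{\infty} - \frac{14 a}{\left(a^{2} + u^{2}\right)^{2}} \, du = - \frac{7 \pi}{2 a^{2}},$$
so $\int_{0}^{\infty} \frac{7}{\left(a^{2} + u^{2}\right)^{2}} \, du = \frac{7 \pi}{4 a^{3}}$.

Setting $a = \frac{2}{3}$:
$$I = \frac{189 \pi}{32}.$$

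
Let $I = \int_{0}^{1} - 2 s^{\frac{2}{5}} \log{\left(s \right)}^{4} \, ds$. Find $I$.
$- \frac{150000}{16807}$

Consider the simpler parametrised integral
$$J(a) = \int_{0}^{1} - 2 s^{a} \, ds = - \frac{2}{a + 1}.$$

Differentiating under the integral sign brings down a factor of $\ln s$:
$$\frac{dJ}{da} = \int_{0}^{1} - 2 s^{a} \log{\left(s \right)} \, ds = \frac{2}{\left(a + 1\right)^{2}}.$$

Repeating $4$ times in total — each differentiation brings down another $\ln s$ — gives
$$\frac{d^{4}J}{da^{4}} = \int_{0}^{1} - 2 s^{a} \log{\left(s \right)}^{4} \, ds = - \frac{48}{\left(a + 1\right)^{5}},$$
and the integrand here is exactly the target integrand, so $I = - \frac{48}{\left(a + 1\right)^{5}}$.

Setting $a = \frac{2}{5}$:
$$I = - \frac{150000}{16807}.$$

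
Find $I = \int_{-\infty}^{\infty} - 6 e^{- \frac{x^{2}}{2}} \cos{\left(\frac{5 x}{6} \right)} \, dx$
$- \frac{6 \sqrt{2} \sqrt{\pi}}{e^{\frac{25}{72}}}$

Treat the cosine frequency as a parameter and define $I(b) = \int_{-\infty}^{\infty} - 6 e^{- \frac{x^{2}}{2}} \cos{\left(b x \right)} \, dx$.

Differentiating under the integral sign,
$$I'(b) = \int_{-\infty}^{\infty} 6 x e^{- \frac{x^{2}}{2}} \sin{\left(b x \right)} \, dx.$$

Integrate $\int_{-\infty}^{\infty} x \sin(b x)\, e^{- \frac{x^{2}}{2}}\, dx$ by parts with $u = \sin(b x)$ and $dv = x\, e^{- \frac{x^{2}}{2}}\, dx$, giving $v = - e^{- \frac{x^{2}}{2}}$. The boundary term vanishes and
$$\int_{-\infty}^{\infty} x \sin(b x)\, e^{- \frac{x^{2}}{2}}\, dx = b \int_{-\infty}^{\infty} \cos(b x)\, e^{- \frac{x^{2}}{2}}\, dx,$$
so $I'(b) = - b\, I(b)$.

This is a separable first-order ODE; solving with the initial condition $I(0) = \int_{-\infty}^{\infty} - 6 e^{- \frac{x^{2}}{2}}\,dx = - 6 \sqrt{2} \sqrt{\pi}$ gives
$$I(b) = - 6 \sqrt{2} \sqrt{\pi} e^{- \frac{b^{2}}{2}}.$$

Setting $b = \frac{5}{6}$:
$$I = - \frac{6 \sqrt{2} \sqrt{\pi}}{e^{\frac{25}{72}}}.$$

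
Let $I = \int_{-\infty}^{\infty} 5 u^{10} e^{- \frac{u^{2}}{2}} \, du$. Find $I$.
$4725 \sqrt{2} \sqrt{\pi}$

Begin with the known integral
$$J(a) = \int_{-\infty}^{\infty} 5 e^{- a u^{2}} \, du = \frac{5 \sqrt{\pi}}{\sqrt{a}}.$$

Differentiating under the integral sign brings down a factor of $(-u^2)$:
$$\frac{dJ}{da} = \int_{-\infty}^{\infty} - 5 u^{2} e^{- a u^{2}} \, du = - \frac{5 \sqrt{\pi}}{2 a^{\frac{3}{2}}}.$$

Repeating $5$ times in total — each differentiation brings down another $(-u^2)$ — gives
$$\frac{d^{5}J}{da^{5}} = \int_{-\infty}^{\infty} - 5 u^{10} e^{- a u^{2}} \, du = - \frac{4725 \sqrt{\pi}}{32 a^{\frac{11}{2}}},$$
and the integrand here is $(-1)^{5}$ times the target integrand, so $I = (-1)^{5}\,\frac{d^{5}J}{da^{5}} = \frac{4725 \sqrt{\pi}}{32 a^{\frac{11}{2}}}$.

Setting $a = \frac{1}{2}$:
$$I = 4725 \sqrt{2} \sqrt{\pi}.$$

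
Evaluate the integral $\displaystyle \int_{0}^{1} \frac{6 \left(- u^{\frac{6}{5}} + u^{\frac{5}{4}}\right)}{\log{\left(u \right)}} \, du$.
$\log{\left(\frac{8303765625}{7256313856} \right)}$

Introduce a parameter $a$ in the exponent: let $I(a) = \int_{0}^{1} \frac{6 \left(- u^{\frac{6}{5}} + u^{a}\right)}{\log{\left(u \right)}} \, du$.

Since $\dfrac{\partial}{\partial a}\,u^{a} = u^{a} \ln u$, the $\ln u$ in the denominator cancels and
$$\frac{dI}{da} = \int_{0}^{1} 6 u^{a} \, du = 6 \left[\frac{u^{a+1}}{a+1}\right]_0^1 = \frac{6}{a + 1}.$$

Integrating with respect to $a$ gives $I(a) = \log{\left(\frac{15625 \left(a + 1\right)^{6}}{1771561} \right)} + C$.

At $a = \frac{6}{5}$ the integrand is identically $0$, so $I(\frac{6}{5}) = 0$. The closed form gives $0$, hence $C = 0$.

Setting $a = \frac{5}{4}$:
$$I = \log{\left(\frac{8303765625}{7256313856} \right)}.$$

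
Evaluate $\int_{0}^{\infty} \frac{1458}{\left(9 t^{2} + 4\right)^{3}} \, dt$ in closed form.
$\frac{729 \pi}{256}$

Recall the elementary integral
$$J(a) = \int_{0}^{\infty} \frac{2}{a^{2} + t^{2}} \, dt = \frac{\pi}{a}.$$

Differentiating under the integral sign with respect to $a$,
$$\frac{dJ}{da} = \int_{0}^{\infty} - \frac{4 a}{\left(a^{2} + t^{2}\right)^{2}} \, dt = - \frac{\pi}{a^{2}},$$
so $\int_{0}^{\infty} \frac{2}{\left(a^{2} + t^{2}\right)^{2}} \, dt = \frac{\pi}{2 a^{3}}$.

Repeating — each differentiation of $1/(t^2+a^2)^j$ produces $-2ja/(t^2+a^2)^{j+1}$ — and dividing through by $-2ja$ at each step yields, after $2$ differentiations in total,
$$\int_{0}^{\infty} \frac{2}{\left(a^{2} + t^{2}\right)^{3}} \, dt = \frac{3 \pi}{8 a^{5}}.$$

Setting $a = \frac{2}{3}$:
$$I = \frac{729 \pi}{256}.$$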